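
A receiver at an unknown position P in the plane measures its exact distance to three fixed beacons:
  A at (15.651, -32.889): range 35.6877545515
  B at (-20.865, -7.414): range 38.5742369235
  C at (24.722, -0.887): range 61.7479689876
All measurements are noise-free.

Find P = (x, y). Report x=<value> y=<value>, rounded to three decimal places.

x=-17.600 y=-45.850

eq1: (x − 15.651)² + (y + 32.889)² = 35.6877545515²
eq2: (x + 20.865)² + (y + 7.414)² = 38.5742369235²
eq3: (x − 24.722)² + (y + 0.887)² = 61.7479689876²
eq1−eq3, eq1−eq2 (x²,y² cancel):
  18.142·x + 64.004·y = -3253.871918
  -73.032·x + 50.950·y = -1050.680430
det = 18.142·50.950 − 64.004·-73.032 = 5598.675028
x = (-3253.871918·50.950 − 64.004·-1050.680430) / 5598.675028 = -17.600061
y = (18.142·-1050.680430 − -3253.871918·-73.032) / 5598.675028 = -45.849816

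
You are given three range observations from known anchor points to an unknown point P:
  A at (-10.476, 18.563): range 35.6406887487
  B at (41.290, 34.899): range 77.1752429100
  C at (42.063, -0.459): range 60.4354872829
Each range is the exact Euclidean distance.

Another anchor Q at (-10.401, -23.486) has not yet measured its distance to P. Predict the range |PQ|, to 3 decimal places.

8.969

eq1: (x + 10.476)² + (y − 18.563)² = 35.6406887487²
eq2: (x − 41.290)² + (y − 34.899)² = 77.1752429100²
eq3: (x − 42.063)² + (y + 0.459)² = 60.4354872829²
eq1−eq3, eq1−eq2 (x²,y² cancel):
  105.078·x − 38.044·y = -1067.014324
  103.532·x + 32.672·y = -2217.286668
det = 105.078·32.672 − -38.044·103.532 = 7371.879824
x = (-1067.014324·32.672 − -38.044·-2217.286668) / 7371.879824 = -16.171716
y = (105.078·-2217.286668 − -1067.014324·103.532) / 7371.879824 = -16.619631
|P − Q| = √((-16.171716 − -10.401)² + (-16.619631 − -23.486)²) = 8.969291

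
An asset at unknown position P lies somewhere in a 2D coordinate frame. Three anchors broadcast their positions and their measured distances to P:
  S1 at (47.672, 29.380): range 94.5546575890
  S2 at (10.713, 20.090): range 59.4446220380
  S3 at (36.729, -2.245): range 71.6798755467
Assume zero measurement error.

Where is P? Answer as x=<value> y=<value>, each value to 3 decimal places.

eq1: (x − 47.672)² + (y − 29.380)² = 94.5546575890²
eq2: (x − 10.713)² + (y − 20.090)² = 59.4446220380²
eq3: (x − 36.729)² + (y + 2.245)² = 71.6798755467²
eq2−eq1, eq2−eq3 (x²,y² cancel):
  73.918·x + 18.580·y = -2789.492668
  52.032·x − 44.670·y = -768.658472
det = 73.918·-44.670 − 18.580·52.032 = -4268.671620
x = (-2789.492668·-44.670 − 18.580·-768.658472) / -4268.671620 = -32.536659
y = (73.918·-768.658472 − -2789.492668·52.032) / -4268.671620 = -20.691492

x=-32.537 y=-20.691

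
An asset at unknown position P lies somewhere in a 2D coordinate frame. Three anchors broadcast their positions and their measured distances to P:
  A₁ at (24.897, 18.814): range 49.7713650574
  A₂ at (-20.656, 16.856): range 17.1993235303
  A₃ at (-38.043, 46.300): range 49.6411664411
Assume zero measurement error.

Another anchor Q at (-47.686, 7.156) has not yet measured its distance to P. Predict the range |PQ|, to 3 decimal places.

eq1: (x − 24.897)² + (y − 18.814)² = 49.7713650574²
eq2: (x + 20.656)² + (y − 16.856)² = 17.1993235303²
eq3: (x + 38.043)² + (y − 46.300)² = 49.6411664411²
eq3−eq2, eq3−eq1 (x²,y² cancel):
  34.774·x − 58.888·y = -711.736101
  125.880·x − 54.972·y = -2630.076018
det = 34.774·-54.972 − -58.888·125.880 = 5501.225112
x = (-711.736101·-54.972 − -58.888·-2630.076018) / 5501.225112 = -21.041560
y = (34.774·-2630.076018 − -711.736101·125.880) / 5501.225112 = -0.339001
|P − Q| = √((-21.041560 − -47.686)² + (-0.339001 − 7.156)²) = 27.678533

27.679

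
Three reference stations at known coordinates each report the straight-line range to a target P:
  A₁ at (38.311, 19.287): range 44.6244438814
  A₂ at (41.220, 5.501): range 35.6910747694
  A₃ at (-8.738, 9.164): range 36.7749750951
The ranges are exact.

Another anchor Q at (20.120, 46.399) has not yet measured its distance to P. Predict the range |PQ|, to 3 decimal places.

65.422

eq1: (x − 38.311)² + (y − 19.287)² = 44.6244438814²
eq2: (x − 41.220)² + (y − 5.501)² = 35.6910747694²
eq3: (x + 8.738)² + (y − 9.164)² = 36.7749750951²
eq3−eq1, eq3−eq2 (x²,y² cancel):
  94.098·x + 20.246·y = 1040.447352
  99.916·x − 7.326·y = 1647.563836
det = 94.098·-7.326 − 20.246·99.916 = -2712.261284
x = (1040.447352·-7.326 − 20.246·1647.563836) / -2712.261284 = 15.108756
y = (94.098·1647.563836 − 1040.447352·99.916) / -2712.261284 = -18.831196
|P − Q| = √((15.108756 − 20.120)² + (-18.831196 − 46.399)²) = 65.422405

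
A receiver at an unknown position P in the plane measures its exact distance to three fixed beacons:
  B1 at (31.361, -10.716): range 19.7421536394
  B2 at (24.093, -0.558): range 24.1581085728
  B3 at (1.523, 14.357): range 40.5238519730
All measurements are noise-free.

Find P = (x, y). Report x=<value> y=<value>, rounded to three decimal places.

eq1: (x − 31.361)² + (y + 10.716)² = 19.7421536394²
eq2: (x − 24.093)² + (y + 0.558)² = 24.1581085728²
eq3: (x − 1.523)² + (y − 14.357)² = 40.5238519730²
eq2−eq1, eq2−eq3 (x²,y² cancel):
  14.536·x − 20.316·y = 711.422543
  -45.140·x + 29.830·y = -1430.909404
det = 14.536·29.830 − -20.316·-45.140 = -483.455360
x = (711.422543·29.830 − -20.316·-1430.909404) / -483.455360 = 16.234427
y = (14.536·-1430.909404 − 711.422543·-45.140) / -483.455360 = -23.402191

x=16.234 y=-23.402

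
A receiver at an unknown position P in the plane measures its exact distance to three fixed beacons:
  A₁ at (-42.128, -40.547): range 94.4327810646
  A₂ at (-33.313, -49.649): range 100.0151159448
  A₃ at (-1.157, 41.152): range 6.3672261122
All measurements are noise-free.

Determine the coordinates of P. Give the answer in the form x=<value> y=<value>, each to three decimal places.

eq1: (x + 42.128)² + (y + 40.547)² = 94.4327810646²
eq2: (x + 33.313)² + (y + 49.649)² = 100.0151159448²
eq3: (x + 1.157)² + (y − 41.152)² = 6.3672261122²
eq1−eq2, eq1−eq3 (x²,y² cancel):
  17.630·x − 18.204·y = -929.521701
  81.942·x + 163.398·y = 7153.006731
det = 17.630·163.398 − -18.204·81.942 = 4372.378908
x = (-929.521701·163.398 − -18.204·7153.006731) / 4372.378908 = -4.955804
y = (17.630·7153.006731 − -929.521701·81.942) / 4372.378908 = 46.261859

x=-4.956 y=46.262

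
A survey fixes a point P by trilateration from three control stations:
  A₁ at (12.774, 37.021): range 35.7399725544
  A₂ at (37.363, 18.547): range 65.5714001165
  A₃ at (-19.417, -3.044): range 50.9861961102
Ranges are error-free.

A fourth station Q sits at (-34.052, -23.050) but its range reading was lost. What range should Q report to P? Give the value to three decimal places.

eq1: (x − 12.774)² + (y − 37.021)² = 35.7399725544²
eq2: (x − 37.363)² + (y − 18.547)² = 65.5714001165²
eq3: (x + 19.417)² + (y + 3.044)² = 50.9861961102²
eq3−eq1, eq3−eq2 (x²,y² cancel):
  64.382·x + 80.130·y = 2469.690248
  113.560·x + 43.182·y = -346.317166
det = 64.382·43.182 − 80.130·113.560 = -6319.419276
x = (2469.690248·43.182 − 80.130·-346.317166) / -6319.419276 = -21.267232
y = (64.382·-346.317166 − 2469.690248·113.560) / -6319.419276 = 47.908614
|P − Q| = √((-21.267232 − -34.052)² + (47.908614 − -23.050)²) = 72.101145

72.101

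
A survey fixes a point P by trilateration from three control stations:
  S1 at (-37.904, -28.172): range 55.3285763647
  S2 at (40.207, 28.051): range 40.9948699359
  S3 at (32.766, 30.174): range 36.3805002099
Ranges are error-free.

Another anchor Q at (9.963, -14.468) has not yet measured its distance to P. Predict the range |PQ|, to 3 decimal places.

eq1: (x + 37.904)² + (y + 28.172)² = 55.3285763647²
eq2: (x − 40.207)² + (y − 28.051)² = 40.9948699359²
eq3: (x − 32.766)² + (y − 30.174)² = 36.3805002099²
eq3−eq1, eq3−eq2 (x²,y² cancel):
  -141.340·x − 116.692·y = -1491.416799
  14.882·x − 4.246·y = 62.341852
det = -141.340·-4.246 − -116.692·14.882 = 2336.739984
x = (-1491.416799·-4.246 − -116.692·62.341852) / 2336.739984 = 5.823220
y = (-141.340·62.341852 − -1491.416799·14.882) / 2336.739984 = 5.727581
|P − Q| = √((5.823220 − 9.963)² + (5.727581 − -14.468)²) = 20.615510

20.616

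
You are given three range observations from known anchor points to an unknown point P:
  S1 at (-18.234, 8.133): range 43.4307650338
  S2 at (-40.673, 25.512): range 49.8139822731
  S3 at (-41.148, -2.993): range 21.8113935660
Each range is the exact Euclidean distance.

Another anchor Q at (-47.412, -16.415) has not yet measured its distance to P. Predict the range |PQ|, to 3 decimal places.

eq1: (x + 18.234)² + (y − 8.133)² = 43.4307650338²
eq2: (x + 40.673)² + (y − 25.512)² = 49.8139822731²
eq3: (x + 41.148)² + (y + 2.993)² = 21.8113935660²
eq3−eq2, eq3−eq1 (x²,y² cancel):
  0.950·x + 57.010·y = -1402.656821
  45.828·x + 22.252·y = -2713.985970
det = 0.950·22.252 − 57.010·45.828 = -2591.514880
x = (-1402.656821·22.252 − 57.010·-2713.985970) / -2591.514880 = -47.660317
y = (0.950·-2713.985970 − -1402.656821·45.828) / -2591.514880 = -23.809499
|P − Q| = √((-47.660317 − -47.412)² + (-23.809499 − -16.415)²) = 7.398667

7.399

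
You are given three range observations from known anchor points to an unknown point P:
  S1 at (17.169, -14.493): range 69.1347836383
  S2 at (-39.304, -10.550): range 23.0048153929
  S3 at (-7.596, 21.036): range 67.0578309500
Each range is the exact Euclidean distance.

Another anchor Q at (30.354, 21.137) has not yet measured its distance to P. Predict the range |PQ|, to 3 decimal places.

eq1: (x − 17.169)² + (y + 14.493)² = 69.1347836383²
eq2: (x + 39.304)² + (y + 10.550)² = 23.0048153929²
eq3: (x + 7.596)² + (y − 21.036)² = 67.0578309500²
eq1−eq2, eq1−eq3 (x²,y² cancel):
  -112.946·x + 7.886·y = 5401.682083
  -49.530·x + 71.058·y = 278.256519
det = -112.946·71.058 − 7.886·-49.530 = -7635.123288
x = (5401.682083·71.058 − 7.886·278.256519) / -7635.123288 = -49.984575
y = (-112.946·278.256519 − 5401.682083·-49.530) / -7635.123288 = -30.925153
|P − Q| = √((-49.984575 − 30.354)² + (-30.925153 − 21.137)²) = 95.732724

95.733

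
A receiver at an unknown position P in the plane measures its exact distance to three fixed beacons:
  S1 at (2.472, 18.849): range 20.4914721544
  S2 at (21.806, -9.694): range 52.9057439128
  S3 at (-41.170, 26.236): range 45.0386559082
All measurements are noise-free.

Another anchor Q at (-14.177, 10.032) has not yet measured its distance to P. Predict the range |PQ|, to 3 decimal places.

eq1: (x − 2.472)² + (y − 18.849)² = 20.4914721544²
eq2: (x − 21.806)² + (y + 9.694)² = 52.9057439128²
eq3: (x + 41.170)² + (y − 26.236)² = 45.0386559082²
eq1−eq3, eq1−eq2 (x²,y² cancel):
  -87.284·x + 14.774·y = 413.320916
  38.668·x − 57.086·y = -2171.037621
det = -87.284·-57.086 − 14.774·38.668 = 4411.413392
x = (413.320916·-57.086 − 14.774·-2171.037621) / 4411.413392 = 1.922303
y = (-87.284·-2171.037621 − 413.320916·38.668) / 4411.413392 = 39.333098
|P − Q| = √((1.922303 − -14.177)² + (39.333098 − 10.032)²) = 33.432647

33.433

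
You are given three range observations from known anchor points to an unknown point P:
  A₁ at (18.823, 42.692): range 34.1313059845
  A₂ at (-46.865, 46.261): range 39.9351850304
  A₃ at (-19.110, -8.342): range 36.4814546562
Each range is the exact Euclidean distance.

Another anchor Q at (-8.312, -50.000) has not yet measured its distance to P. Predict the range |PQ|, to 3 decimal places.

eq1: (x − 18.823)² + (y − 42.692)² = 34.1313059845²
eq2: (x + 46.865)² + (y − 46.261)² = 39.9351850304²
eq3: (x + 19.110)² + (y + 8.342)² = 36.4814546562²
eq3−eq2, eq3−eq1 (x²,y² cancel):
  -55.510·x + 109.206·y = 3637.704812
  75.866·x + 102.068·y = 1908.081615
det = -55.510·102.068 − 109.206·75.866 = -13950.817076
x = (3637.704812·102.068 − 109.206·1908.081615) / -13950.817076 = -11.678118
y = (-55.510·1908.081615 − 3637.704812·75.866) / -13950.817076 = 27.374434
|P − Q| = √((-11.678118 − -8.312)² + (27.374434 − -50.000)²) = 77.447620

77.448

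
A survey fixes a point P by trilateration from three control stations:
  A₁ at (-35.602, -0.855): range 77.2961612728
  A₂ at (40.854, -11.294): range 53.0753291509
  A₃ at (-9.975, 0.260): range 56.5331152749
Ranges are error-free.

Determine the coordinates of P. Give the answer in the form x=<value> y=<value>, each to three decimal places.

x=29.647 y=40.585

eq1: (x + 35.602)² + (y + 0.855)² = 77.2961612728²
eq2: (x − 40.854)² + (y + 11.294)² = 53.0753291509²
eq3: (x + 9.975)² + (y − 0.260)² = 56.5331152749²
eq3−eq1, eq3−eq2 (x²,y² cancel):
  -51.254·x − 2.230·y = -1610.038221
  101.658·x − 23.108·y = 2076.038085
det = -51.254·-23.108 − -2.230·101.658 = 1411.074772
x = (-1610.038221·-23.108 − -2.230·2076.038085) / 1411.074772 = 29.647138
y = (-51.254·2076.038085 − -1610.038221·101.658) / 1411.074772 = 40.584674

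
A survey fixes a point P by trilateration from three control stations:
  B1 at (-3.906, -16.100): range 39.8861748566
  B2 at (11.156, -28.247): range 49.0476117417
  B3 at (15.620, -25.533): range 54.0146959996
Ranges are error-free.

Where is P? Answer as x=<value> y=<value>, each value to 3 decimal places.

eq1: (x + 3.906)² + (y + 16.100)² = 39.8861748566²
eq2: (x − 11.156)² + (y + 28.247)² = 49.0476117417²
eq3: (x − 15.620)² + (y + 25.533)² = 54.0146959996²
eq1−eq3, eq1−eq2 (x²,y² cancel):
  39.052·x − 18.866·y = -705.228786
  30.124·x − 24.294·y = -166.878764
det = 39.052·-24.294 − -18.866·30.124 = -380.409904
x = (-705.228786·-24.294 − -18.866·-166.878764) / -380.409904 = -36.761644
y = (39.052·-166.878764 − -705.228786·30.124) / -380.409904 = -38.714456

x=-36.762 y=-38.714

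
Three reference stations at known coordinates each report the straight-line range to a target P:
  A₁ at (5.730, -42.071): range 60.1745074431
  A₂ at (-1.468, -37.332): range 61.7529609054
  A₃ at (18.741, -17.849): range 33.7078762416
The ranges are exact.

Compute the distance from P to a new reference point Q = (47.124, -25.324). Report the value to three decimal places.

29.547

eq1: (x − 5.730)² + (y + 42.071)² = 60.1745074431²
eq2: (x + 1.468)² + (y + 37.332)² = 61.7529609054²
eq3: (x − 18.741)² + (y + 17.849)² = 33.7078762416²
eq1−eq2, eq1−eq3 (x²,y² cancel):
  -14.396·x + 9.478·y = -599.425528
  26.022·x + 48.444·y = 1351.760366
det = -14.396·48.444 − 9.478·26.022 = -944.036340
x = (-599.425528·48.444 − 9.478·1351.760366) / -944.036340 = 44.331508
y = (-14.396·1351.760366 − -599.425528·26.022) / -944.036340 = 4.090617
|P − Q| = √((44.331508 − 47.124)² + (4.090617 − -25.324)²) = 29.546873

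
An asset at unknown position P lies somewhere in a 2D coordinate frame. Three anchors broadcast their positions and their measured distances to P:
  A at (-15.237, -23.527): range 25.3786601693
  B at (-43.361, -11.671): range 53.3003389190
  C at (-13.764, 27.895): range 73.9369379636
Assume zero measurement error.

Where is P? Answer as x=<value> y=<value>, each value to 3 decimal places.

eq1: (x + 15.237)² + (y + 23.527)² = 25.3786601693²
eq2: (x + 43.361)² + (y + 11.671)² = 53.3003389190²
eq3: (x + 13.764)² + (y − 27.895)² = 73.9369379636²
eq2−eq1, eq2−eq3 (x²,y² cancel):
  56.248·x − 23.712·y = 966.147073
  59.194·x + 79.132·y = -3674.554508
det = 56.248·79.132 − -23.712·59.194 = 5854.624864
x = (966.147073·79.132 − -23.712·-3674.554508) / 5854.624864 = -1.823838
y = (56.248·-3674.554508 − 966.147073·59.194) / 5854.624864 = -45.071453

x=-1.824 y=-45.071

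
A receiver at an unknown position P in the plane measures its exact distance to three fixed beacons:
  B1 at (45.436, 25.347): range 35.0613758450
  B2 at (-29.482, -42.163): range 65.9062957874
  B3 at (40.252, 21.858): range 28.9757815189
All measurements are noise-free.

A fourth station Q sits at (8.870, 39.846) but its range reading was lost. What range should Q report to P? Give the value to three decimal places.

41.474

eq1: (x − 45.436)² + (y − 25.347)² = 35.0613758450²
eq2: (x + 29.482)² + (y + 42.163)² = 65.9062957874²
eq3: (x − 40.252)² + (y − 21.858)² = 28.9757815189²
eq3−eq2, eq3−eq1 (x²,y² cancel):
  -139.468·x − 128.042·y = -2955.132685
  10.368·x + 6.978·y = 219.200675
det = -139.468·6.978 − -128.042·10.368 = 354.331752
x = (-2955.132685·6.978 − -128.042·219.200675) / 354.331752 = 21.014140
y = (-139.468·219.200675 − -2955.132685·10.368) / 354.331752 = 0.190036
|P − Q| = √((21.014140 − 8.870)² + (0.190036 − 39.846)²) = 41.473794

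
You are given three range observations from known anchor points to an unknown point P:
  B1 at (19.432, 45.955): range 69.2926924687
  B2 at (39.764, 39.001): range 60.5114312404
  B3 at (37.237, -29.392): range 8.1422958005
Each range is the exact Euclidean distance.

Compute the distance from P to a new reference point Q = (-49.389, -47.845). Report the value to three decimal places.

eq1: (x − 19.432)² + (y − 45.955)² = 69.2926924687²
eq2: (x − 39.764)² + (y − 39.001)² = 60.5114312404²
eq3: (x − 37.237)² + (y + 29.392)² = 8.1422958005²
eq1−eq2, eq1−eq3 (x²,y² cancel):
  40.664·x − 13.908·y = 1752.632967
  35.610·x − 150.694·y = 4496.199433
det = 40.664·-150.694 − -13.908·35.610 = -5632.556936
x = (1752.632967·-150.694 − -13.908·4496.199433) / -5632.556936 = 35.788032
y = (40.664·4496.199433 − 1752.632967·35.610) / -5632.556936 = -21.379667
|P − Q| = √((35.788032 − -49.389)² + (-21.379667 − -47.845)²) = 89.193838

89.194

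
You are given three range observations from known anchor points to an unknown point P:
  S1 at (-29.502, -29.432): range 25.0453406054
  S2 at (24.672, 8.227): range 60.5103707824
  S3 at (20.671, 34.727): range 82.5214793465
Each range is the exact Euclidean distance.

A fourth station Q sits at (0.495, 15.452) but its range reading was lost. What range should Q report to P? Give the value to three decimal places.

58.682

eq1: (x + 29.502)² + (y + 29.432)² = 25.0453406054²
eq2: (x − 24.672)² + (y − 8.227)² = 60.5103707824²
eq3: (x − 20.671)² + (y − 34.727)² = 82.5214793465²
eq3−eq1, eq3−eq2 (x²,y² cancel):
  -100.346·x − 128.318·y = 6285.881325
  8.002·x − 53.000·y = 2191.425924
det = -100.346·-53.000 − -128.318·8.002 = 6345.138636
x = (6285.881325·-53.000 − -128.318·2191.425924) / 6345.138636 = -8.187736
y = (-100.346·2191.425924 − 6285.881325·8.002) / 6345.138636 = -42.583853
|P − Q| = √((-8.187736 − 0.495)² + (-42.583853 − 15.452)²) = 58.681770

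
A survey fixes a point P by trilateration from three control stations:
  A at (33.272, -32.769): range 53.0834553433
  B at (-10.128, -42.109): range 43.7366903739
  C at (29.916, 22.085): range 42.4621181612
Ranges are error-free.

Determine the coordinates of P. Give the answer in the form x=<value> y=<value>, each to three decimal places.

eq1: (x − 33.272)² + (y + 32.769)² = 53.0834553433²
eq2: (x + 10.128)² + (y + 42.109)² = 43.7366903739²
eq3: (x − 29.916)² + (y − 22.085)² = 42.4621181612²
eq2−eq3, eq2−eq1 (x²,y² cancel):
  80.088·x + 128.388·y = -383.163378
  86.800·x + 18.680·y = -599.866066
det = 80.088·18.680 − 128.388·86.800 = -9648.034560
x = (-383.163378·18.680 − 128.388·-599.866066) / -9648.034560 = -7.240657
y = (80.088·-599.866066 − -383.163378·86.800) / -9648.034560 = 1.532280

x=-7.241 y=1.532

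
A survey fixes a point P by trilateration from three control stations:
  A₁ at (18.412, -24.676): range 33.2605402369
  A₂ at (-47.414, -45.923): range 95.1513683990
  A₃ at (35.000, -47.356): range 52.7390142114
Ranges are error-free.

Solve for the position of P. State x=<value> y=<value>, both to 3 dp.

eq1: (x − 18.412)² + (y + 24.676)² = 33.2605402369²
eq2: (x + 47.414)² + (y + 45.923)² = 95.1513683990²
eq3: (x − 35.000)² + (y + 47.356)² = 52.7390142114²
eq2−eq3, eq2−eq1 (x²,y² cancel):
  164.828·x − 2.866·y = 5382.960699
  131.652·x + 42.494·y = 4538.416766
det = 164.828·42.494 − -2.866·131.652 = 7381.515664
x = (5382.960699·42.494 − -2.866·4538.416766) / 7381.515664 = 32.750812
y = (164.828·4538.416766 − 5382.960699·131.652) / 7381.515664 = 5.335031

x=32.751 y=5.335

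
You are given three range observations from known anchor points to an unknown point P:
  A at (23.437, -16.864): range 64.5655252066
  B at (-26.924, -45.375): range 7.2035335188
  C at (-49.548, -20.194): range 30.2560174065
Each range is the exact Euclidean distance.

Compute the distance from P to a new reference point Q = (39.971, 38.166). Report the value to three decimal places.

112.253

eq1: (x − 23.437)² + (y + 16.864)² = 64.5655252066²
eq2: (x + 26.924)² + (y + 45.375)² = 7.2035335188²
eq3: (x + 49.548)² + (y + 20.194)² = 30.2560174065²
eq1−eq3, eq1−eq2 (x²,y² cancel):
  -145.970·x − 6.660·y = 5282.394931
  -100.722·x − 57.022·y = 6066.921086
det = -145.970·-57.022 − -6.660·-100.722 = 7652.692820
x = (5282.394931·-57.022 − -6.660·6066.921086) / 7652.692820 = -34.080426
y = (-145.970·6066.921086 − 5282.394931·-100.722) / 7652.692820 = -46.197475
|P − Q| = √((-34.080426 − 39.971)² + (-46.197475 − 38.166)²) = 112.253328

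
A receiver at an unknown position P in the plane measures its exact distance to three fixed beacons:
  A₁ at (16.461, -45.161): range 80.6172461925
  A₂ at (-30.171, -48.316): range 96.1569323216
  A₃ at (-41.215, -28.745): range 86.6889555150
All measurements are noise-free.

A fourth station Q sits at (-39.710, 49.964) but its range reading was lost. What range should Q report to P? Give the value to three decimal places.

eq1: (x − 16.461)² + (y + 45.161)² = 80.6172461925²
eq2: (x + 30.171)² + (y + 48.316)² = 96.1569323216²
eq3: (x + 41.215)² + (y + 28.745)² = 86.6889555150²
eq2−eq1, eq2−eq3 (x²,y² cancel):
  93.264·x + 6.310·y = 1812.770595
  -22.088·x + 39.142·y = 1011.406778
det = 93.264·39.142 − 6.310·-22.088 = 3789.914768
x = (1812.770595·39.142 − 6.310·1011.406778) / 3789.914768 = 17.038243
y = (93.264·1011.406778 − 1812.770595·-22.088) / 3789.914768 = 35.454180
|P − Q| = √((17.038243 − -39.710)² + (35.454180 − 49.964)²) = 58.573868

58.574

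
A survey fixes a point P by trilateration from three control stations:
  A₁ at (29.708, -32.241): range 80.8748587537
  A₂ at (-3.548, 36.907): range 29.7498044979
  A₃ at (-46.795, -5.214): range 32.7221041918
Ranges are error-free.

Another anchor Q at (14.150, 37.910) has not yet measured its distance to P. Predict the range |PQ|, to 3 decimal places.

eq1: (x − 29.708)² + (y + 32.241)² = 80.8748587537²
eq2: (x + 3.548)² + (y − 36.907)² = 29.7498044979²
eq3: (x + 46.795)² + (y + 5.214)² = 32.7221041918²
eq2−eq3, eq2−eq1 (x²,y² cancel):
  -86.494·x − 84.242·y = 656.557633
  66.512·x − 138.296·y = -5108.359519
det = -86.494·-138.296 − -84.242·66.512 = 17564.878128
x = (656.557633·-138.296 − -84.242·-5108.359519) / 17564.878128 = -29.669304
y = (-86.494·-5108.359519 − 656.557633·66.512) / 17564.878128 = 22.668730
|P − Q| = √((-29.669304 − 14.150)² + (22.668730 − 37.910)²) = 46.394264

46.394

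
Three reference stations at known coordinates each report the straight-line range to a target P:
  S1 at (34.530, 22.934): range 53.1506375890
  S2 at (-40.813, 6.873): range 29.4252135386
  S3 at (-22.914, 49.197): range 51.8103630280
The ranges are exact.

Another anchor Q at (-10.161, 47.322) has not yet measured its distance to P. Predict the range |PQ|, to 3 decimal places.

eq1: (x − 34.530)² + (y − 22.934)² = 53.1506375890²
eq2: (x + 40.813)² + (y − 6.873)² = 29.4252135386²
eq3: (x + 22.914)² + (y − 49.197)² = 51.8103630280²
eq2−eq1, eq2−eq3 (x²,y² cancel):
  150.686·x + 32.122·y = -1953.796926
  35.798·x + 84.648·y = -586.013418
det = 150.686·84.648 − 32.122·35.798 = 11605.365172
x = (-1953.796926·84.648 − 32.122·-586.013418) / 11605.365172 = -12.628735
y = (150.686·-586.013418 − -1953.796926·35.798) / 11605.365172 = -1.582199
|P − Q| = √((-12.628735 − -10.161)² + (-1.582199 − 47.322)²) = 48.966421

48.966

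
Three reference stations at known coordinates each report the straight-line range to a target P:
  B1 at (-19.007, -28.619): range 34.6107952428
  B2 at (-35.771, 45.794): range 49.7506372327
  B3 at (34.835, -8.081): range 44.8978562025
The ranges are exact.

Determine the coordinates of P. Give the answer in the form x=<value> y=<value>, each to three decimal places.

x=-8.322 y=4.301

eq1: (x + 19.007)² + (y + 28.619)² = 34.6107952428²
eq2: (x + 35.771)² + (y − 45.794)² = 49.7506372327²
eq3: (x − 34.835)² + (y + 8.081)² = 44.8978562025²
eq3−eq2, eq3−eq1 (x²,y² cancel):
  -141.212·x + 107.750·y = 1638.566678
  -107.684·x − 41.076·y = 719.443768
det = -141.212·-41.076 − 107.750·-107.684 = 17403.375112
x = (1638.566678·-41.076 − 107.750·719.443768) / 17403.375112 = -8.321709
y = (-141.212·719.443768 − 1638.566678·-107.684) / 17403.375112 = 4.301081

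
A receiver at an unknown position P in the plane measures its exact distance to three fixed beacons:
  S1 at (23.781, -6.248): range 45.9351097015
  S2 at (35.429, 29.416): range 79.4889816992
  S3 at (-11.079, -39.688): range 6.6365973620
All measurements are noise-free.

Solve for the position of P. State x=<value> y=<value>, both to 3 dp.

eq1: (x − 23.781)² + (y + 6.248)² = 45.9351097015²
eq2: (x − 35.429)² + (y − 29.416)² = 79.4889816992²
eq3: (x + 11.079)² + (y + 39.688)² = 6.6365973620²
eq3−eq2, eq3−eq1 (x²,y² cancel):
  93.016·x + 138.208·y = -5851.820275
  69.720·x + 66.880·y = -3159.297999
det = 93.016·66.880 − 138.208·69.720 = -3414.951680
x = (-5851.820275·66.880 − 138.208·-3159.297999) / -3414.951680 = -13.256562
y = (93.016·-3159.297999 − -5851.820275·69.720) / -3414.951680 = -33.418817

x=-13.257 y=-33.419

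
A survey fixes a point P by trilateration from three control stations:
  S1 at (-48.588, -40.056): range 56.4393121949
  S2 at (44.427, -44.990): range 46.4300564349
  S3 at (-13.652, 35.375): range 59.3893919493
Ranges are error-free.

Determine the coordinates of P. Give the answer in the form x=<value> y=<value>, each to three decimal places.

x=4.588 y=-21.144

eq1: (x + 48.588)² + (y + 40.056)² = 56.4393121949²
eq2: (x − 44.427)² + (y + 44.990)² = 46.4300564349²
eq3: (x + 13.652)² + (y − 35.375)² = 59.3893919493²
eq2−eq3, eq2−eq1 (x²,y² cancel):
  -116.158·x + 160.730·y = -3931.440436
  -186.030·x + 9.868·y = -1062.227369
det = -116.158·9.868 − 160.730·-186.030 = 28754.354756
x = (-3931.440436·9.868 − 160.730·-1062.227369) / 28754.354756 = 4.588395
y = (-116.158·-1062.227369 − -3931.440436·-186.030) / 28754.354756 = -21.143916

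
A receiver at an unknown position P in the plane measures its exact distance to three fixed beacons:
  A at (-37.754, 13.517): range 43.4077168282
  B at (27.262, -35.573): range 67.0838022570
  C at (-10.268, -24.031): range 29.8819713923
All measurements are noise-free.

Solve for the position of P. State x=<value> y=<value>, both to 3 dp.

eq1: (x + 37.754)² + (y − 13.517)² = 43.4077168282²
eq2: (x − 27.262)² + (y + 35.573)² = 67.0838022570²
eq3: (x + 10.268)² + (y + 24.031)² = 29.8819713923²
eq3−eq2, eq3−eq1 (x²,y² cancel):
  75.060·x − 23.084·y = -2281.570123
  -54.972·x + 75.096·y = -66.144646
det = 75.060·75.096 − -23.084·-54.972 = 4367.732112
x = (-2281.570123·75.096 − -23.084·-66.144646) / 4367.732112 = -39.577444
y = (75.060·-66.144646 − -2281.570123·-54.972) / 4367.732112 = -29.852401

x=-39.577 y=-29.852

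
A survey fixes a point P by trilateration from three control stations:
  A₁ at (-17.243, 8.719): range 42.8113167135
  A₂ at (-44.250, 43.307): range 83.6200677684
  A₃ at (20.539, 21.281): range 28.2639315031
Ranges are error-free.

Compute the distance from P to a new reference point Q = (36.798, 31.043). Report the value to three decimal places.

eq1: (x + 17.243)² + (y − 8.719)² = 42.8113167135²
eq2: (x + 44.250)² + (y − 43.307)² = 83.6200677684²
eq3: (x − 20.539)² + (y − 21.281)² = 28.2639315031²
eq2−eq1, eq2−eq3 (x²,y² cancel):
  54.014·x − 69.176·y = 1699.290156
  129.578·x − 44.052·y = 3234.638643
det = 54.014·-44.052 − -69.176·129.578 = 6584.263000
x = (1699.290156·-44.052 − -69.176·3234.638643) / 6584.263000 = 22.614867
y = (54.014·3234.638643 − 1699.290156·129.578) / 6584.263000 = -6.906597
|P − Q| = √((22.614867 − 36.798)² + (-6.906597 − 31.043)²) = 40.513370

40.513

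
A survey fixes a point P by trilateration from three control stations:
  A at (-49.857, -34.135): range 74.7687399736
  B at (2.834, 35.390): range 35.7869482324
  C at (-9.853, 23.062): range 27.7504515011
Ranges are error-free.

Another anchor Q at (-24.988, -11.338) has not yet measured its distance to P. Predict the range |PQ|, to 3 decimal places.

50.608

eq1: (x + 49.857)² + (y + 34.135)² = 74.7687399736²
eq2: (x − 2.834)² + (y − 35.390)² = 35.7869482324²
eq3: (x + 9.853)² + (y − 23.062)² = 27.7504515011²
eq1−eq3, eq1−eq2 (x²,y² cancel):
  80.008·x + 114.394·y = 1798.295698
  105.382·x + 139.050·y = 1919.223795
det = 80.008·139.050 − 114.394·105.382 = -929.956108
x = (1798.295698·139.050 − 114.394·1919.223795) / -929.956108 = -32.802978
y = (80.008·1919.223795 − 1798.295698·105.382) / -929.956108 = 38.662835
|P − Q| = √((-32.802978 − -24.988)² + (38.662835 − -11.338)²) = 50.607879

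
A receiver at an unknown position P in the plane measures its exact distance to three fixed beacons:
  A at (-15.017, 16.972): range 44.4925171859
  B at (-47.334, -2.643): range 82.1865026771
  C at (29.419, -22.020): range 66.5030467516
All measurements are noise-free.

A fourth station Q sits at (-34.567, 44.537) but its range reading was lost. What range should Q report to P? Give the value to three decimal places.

eq1: (x + 15.017)² + (y − 16.972)² = 44.4925171859²
eq2: (x + 47.334)² + (y + 2.643)² = 82.1865026771²
eq3: (x − 29.419)² + (y + 22.020)² = 66.5030467516²
eq3−eq1, eq3−eq2 (x²,y² cancel):
  -88.872·x + 77.984·y = 1606.272254
  -153.506·x + 38.754·y = -1434.830951
det = -88.872·38.754 − 77.984·-153.506 = 8526.866416
x = (1606.272254·38.754 − 77.984·-1434.830951) / 8526.866416 = 20.422899
y = (-88.872·-1434.830951 − 1606.272254·-153.506) / 8526.866416 = 43.871770
|P − Q| = √((20.422899 − -34.567)² + (43.871770 − 44.537)²) = 54.993923

54.994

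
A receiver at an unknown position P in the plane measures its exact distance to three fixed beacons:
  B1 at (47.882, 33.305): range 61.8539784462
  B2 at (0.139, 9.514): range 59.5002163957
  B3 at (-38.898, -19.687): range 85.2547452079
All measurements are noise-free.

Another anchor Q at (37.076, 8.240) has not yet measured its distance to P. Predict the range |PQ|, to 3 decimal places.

eq1: (x − 47.882)² + (y − 33.305)² = 61.8539784462²
eq2: (x − 0.139)² + (y − 9.514)² = 59.5002163957²
eq3: (x + 38.898)² + (y + 19.687)² = 85.2547452079²
eq3−eq2, eq3−eq1 (x²,y² cancel):
  78.074·x + 58.402·y = 1917.998973
  173.560·x + 105.984·y = 4943.733507
det = 78.074·105.984 − 58.402·173.560 = -1861.656304
x = (1917.998973·105.984 − 58.402·4943.733507) / -1861.656304 = 45.898226
y = (78.074·4943.733507 − 1917.998973·173.560) / -1861.656304 = -28.517159
|P − Q| = √((45.898226 − 37.076)² + (-28.517159 − 8.240)²) = 37.801063

37.801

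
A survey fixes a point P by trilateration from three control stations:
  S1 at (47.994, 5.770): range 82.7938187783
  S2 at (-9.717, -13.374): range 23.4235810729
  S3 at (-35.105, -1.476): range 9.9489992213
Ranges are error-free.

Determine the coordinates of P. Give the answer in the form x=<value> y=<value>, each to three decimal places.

x=-33.040 y=-11.208

eq1: (x − 47.994)² + (y − 5.770)² = 82.7938187783²
eq2: (x + 9.717)² + (y + 13.374)² = 23.4235810729²
eq3: (x + 35.105)² + (y + 1.476)² = 9.9489992213²
eq1−eq2, eq1−eq3 (x²,y² cancel):
  -115.422·x − 38.288·y = 4242.719307
  -166.198·x − 14.492·y = 5653.656507
det = -115.422·-14.492 − -38.288·-166.198 = -4690.693400
x = (4242.719307·-14.492 − -38.288·5653.656507) / -4690.693400 = -33.040256
y = (-115.422·5653.656507 − 4242.719307·-166.198) / -4690.693400 = -11.208390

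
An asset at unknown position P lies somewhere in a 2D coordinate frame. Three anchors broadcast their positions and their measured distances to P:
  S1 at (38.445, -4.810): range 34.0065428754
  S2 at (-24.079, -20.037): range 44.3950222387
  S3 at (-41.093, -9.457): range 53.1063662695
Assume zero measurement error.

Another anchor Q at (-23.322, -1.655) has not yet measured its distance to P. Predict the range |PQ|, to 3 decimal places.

33.710

eq1: (x − 38.445)² + (y + 4.810)² = 34.0065428754²
eq2: (x + 24.079)² + (y + 20.037)² = 44.3950222387²
eq3: (x + 41.093)² + (y + 9.457)² = 53.1063662695²
eq2−eq3, eq2−eq1 (x²,y² cancel):
  -34.028·x + 21.160·y = -52.578251
  125.048·x + 30.454·y = 1334.347556
det = -34.028·30.454 − 21.160·125.048 = -3682.304392
x = (-52.578251·30.454 − 21.160·1334.347556) / -3682.304392 = 8.102538
y = (-34.028·1334.347556 − -52.578251·125.048) / -3682.304392 = 10.545129
|P − Q| = √((8.102538 − -23.322)² + (10.545129 − -1.655)²) = 33.709713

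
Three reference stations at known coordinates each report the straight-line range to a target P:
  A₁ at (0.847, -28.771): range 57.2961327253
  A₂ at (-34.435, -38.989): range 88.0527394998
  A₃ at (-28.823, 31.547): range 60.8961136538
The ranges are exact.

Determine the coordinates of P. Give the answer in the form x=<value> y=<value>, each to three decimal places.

eq1: (x − 0.847)² + (y + 28.771)² = 57.2961327253²
eq2: (x + 34.435)² + (y + 38.989)² = 88.0527394998²
eq3: (x + 28.823)² + (y − 31.547)² = 60.8961136538²
eq1−eq3, eq1−eq2 (x²,y² cancel):
  -59.340·x + 120.636·y = 572.000855
  -70.564·x − 20.436·y = -2593.014612
det = -59.340·-20.436 − 120.636·-70.564 = 9725.230944
x = (572.000855·-20.436 − 120.636·-2593.014612) / 9725.230944 = 30.962915
y = (-59.340·-2593.014612 − 572.000855·-70.564) / 9725.230944 = 19.971984

x=30.963 y=19.972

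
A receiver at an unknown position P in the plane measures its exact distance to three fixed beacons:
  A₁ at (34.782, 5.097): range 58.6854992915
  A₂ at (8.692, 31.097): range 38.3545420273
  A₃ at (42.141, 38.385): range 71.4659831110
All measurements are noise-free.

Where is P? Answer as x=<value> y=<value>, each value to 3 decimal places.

eq1: (x − 34.782)² + (y − 5.097)² = 58.6854992915²
eq2: (x − 8.692)² + (y − 31.097)² = 38.3545420273²
eq3: (x − 42.141)² + (y − 38.385)² = 71.4659831110²
eq3−eq2, eq3−eq1 (x²,y² cancel):
  -66.898·x − 14.576·y = 1429.618015
  -14.718·x − 66.576·y = -350.106258
det = -66.898·-66.576 − -14.576·-14.718 = 4239.271680
x = (1429.618015·-66.576 − -14.576·-350.106258) / 4239.271680 = -23.655336
y = (-66.898·-350.106258 − 1429.618015·-14.718) / 4239.271680 = 10.488247

x=-23.655 y=10.488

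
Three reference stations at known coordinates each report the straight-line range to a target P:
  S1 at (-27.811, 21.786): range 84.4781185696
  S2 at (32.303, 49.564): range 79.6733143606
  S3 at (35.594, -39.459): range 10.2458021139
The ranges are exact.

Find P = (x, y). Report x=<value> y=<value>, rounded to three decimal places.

eq1: (x + 27.811)² + (y − 21.786)² = 84.4781185696²
eq2: (x − 32.303)² + (y − 49.564)² = 79.6733143606²
eq3: (x − 35.594)² + (y + 39.459)² = 10.2458021139²
eq2−eq1, eq2−eq3 (x²,y² cancel):
  -120.228·x − 55.556·y = -3040.707884
  6.582·x − 178.046·y = 5566.732172
det = -120.228·-178.046 − -55.556·6.582 = 21771.784080
x = (-3040.707884·-178.046 − -55.556·5566.732172) / 21771.784080 = 39.071270
y = (-120.228·5566.732172 − -3040.707884·6.582) / 21771.784080 = -29.821311

x=39.071 y=-29.821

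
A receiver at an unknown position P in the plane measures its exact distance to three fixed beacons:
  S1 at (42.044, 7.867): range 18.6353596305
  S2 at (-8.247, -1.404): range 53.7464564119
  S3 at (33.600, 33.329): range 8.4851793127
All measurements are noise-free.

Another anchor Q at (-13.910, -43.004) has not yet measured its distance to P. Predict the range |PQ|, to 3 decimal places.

86.364

eq1: (x − 42.044)² + (y − 7.867)² = 18.6353596305²
eq2: (x + 8.247)² + (y + 1.404)² = 53.7464564119²
eq3: (x − 33.600)² + (y − 33.329)² = 8.4851793127²
eq3−eq1, eq3−eq2 (x²,y² cancel):
  16.888·x − 50.924·y = -685.472977
  -83.694·x − 69.466·y = -4986.481325
det = 16.888·-69.466 − -50.924·-83.694 = -5435.175064
x = (-685.472977·-69.466 − -50.924·-4986.481325) / -5435.175064 = 37.959129
y = (16.888·-4986.481325 − -685.472977·-83.694) / -5435.175064 = 26.049147
|P − Q| = √((37.959129 − -13.910)² + (26.049147 − -43.004)²) = 86.364018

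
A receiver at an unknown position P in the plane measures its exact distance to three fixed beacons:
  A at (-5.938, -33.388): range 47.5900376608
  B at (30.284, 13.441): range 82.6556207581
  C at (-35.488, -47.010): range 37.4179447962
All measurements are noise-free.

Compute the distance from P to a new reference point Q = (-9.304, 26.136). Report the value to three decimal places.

54.534

eq1: (x + 5.938)² + (y + 33.388)² = 47.5900376608²
eq2: (x − 30.284)² + (y − 13.441)² = 82.6556207581²
eq3: (x + 35.488)² + (y + 47.010)² = 37.4179447962²
eq3−eq2, eq3−eq1 (x²,y² cancel):
  131.544·x + 120.902·y = -7803.406157
  59.100·x + 27.244·y = -3184.028948
det = 131.544·27.244 − 120.902·59.100 = -3561.523464
x = (-7803.406157·27.244 − 120.902·-3184.028948) / -3561.523464 = -48.394872
y = (131.544·-3184.028948 − -7803.406157·59.100) / -3561.523464 = -11.888564
|P − Q| = √((-48.394872 − -9.304)² + (-11.888564 − 26.136)²) = 54.534060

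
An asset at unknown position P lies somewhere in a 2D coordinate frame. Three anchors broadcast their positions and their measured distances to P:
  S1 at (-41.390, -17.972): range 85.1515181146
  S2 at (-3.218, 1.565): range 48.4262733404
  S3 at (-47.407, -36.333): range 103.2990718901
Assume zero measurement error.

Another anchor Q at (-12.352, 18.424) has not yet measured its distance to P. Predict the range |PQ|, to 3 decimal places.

38.640

eq1: (x + 41.390)² + (y + 17.972)² = 85.1515181146²
eq2: (x + 3.218)² + (y − 1.565)² = 48.4262733404²
eq3: (x + 47.407)² + (y + 36.333)² = 103.2990718901²
eq1−eq3, eq1−eq2 (x²,y² cancel):
  -12.034·x − 36.722·y = -1888.531562
  76.344·x + 39.074·y = 2882.356953
det = -12.034·39.074 − -36.722·76.344 = 2333.287852
x = (-1888.531562·39.074 − -36.722·2882.356953) / 2333.287852 = 13.737452
y = (-12.034·2882.356953 − -1888.531562·76.344) / 2333.287852 = 46.925959
|P − Q| = √((13.737452 − -12.352)² + (46.925959 − 18.424)²) = 38.639632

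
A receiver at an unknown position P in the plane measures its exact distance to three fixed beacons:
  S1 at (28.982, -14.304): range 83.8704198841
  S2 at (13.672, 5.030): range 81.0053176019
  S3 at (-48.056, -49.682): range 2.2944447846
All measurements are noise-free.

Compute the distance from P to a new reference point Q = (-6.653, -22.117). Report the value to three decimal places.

48.533

eq1: (x − 28.982)² + (y + 14.304)² = 83.8704198841²
eq2: (x − 13.672)² + (y − 5.030)² = 81.0053176019²
eq3: (x + 48.056)² + (y + 49.682)² = 2.2944447846²
eq1−eq2, eq1−eq3 (x²,y² cancel):
  -30.620·x + 38.668·y = -359.950404
  -154.076·x − 70.756·y = 10762.102375
det = -30.620·-70.756 − 38.668·-154.076 = 8124.359488
x = (-359.950404·-70.756 − 38.668·10762.102375) / 8124.359488 = -48.087523
y = (-30.620·10762.102375 − -359.950404·-154.076) / 8124.359488 = -47.387772
|P − Q| = √((-48.087523 − -6.653)² + (-47.387772 − -22.117)²) = 48.532789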